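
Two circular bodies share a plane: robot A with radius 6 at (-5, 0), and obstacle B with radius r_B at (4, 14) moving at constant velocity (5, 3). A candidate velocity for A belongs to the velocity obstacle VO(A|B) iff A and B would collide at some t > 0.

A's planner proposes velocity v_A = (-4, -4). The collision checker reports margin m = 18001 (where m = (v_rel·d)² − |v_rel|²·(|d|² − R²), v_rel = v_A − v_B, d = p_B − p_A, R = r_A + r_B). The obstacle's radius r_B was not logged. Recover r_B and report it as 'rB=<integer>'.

m = 18001
d = (9, 14);  v_rel = (-9, -7),  |v_rel|² = 130
v_rel×d = (-9)·(14) − (-7)·(9) = -63
since m = R²·130 − (-63)²:  R² = (3969 + 18001) / 130 = 169
R = √169 = 13  ⇒  r_B = 13 − 6 = 7

rB=7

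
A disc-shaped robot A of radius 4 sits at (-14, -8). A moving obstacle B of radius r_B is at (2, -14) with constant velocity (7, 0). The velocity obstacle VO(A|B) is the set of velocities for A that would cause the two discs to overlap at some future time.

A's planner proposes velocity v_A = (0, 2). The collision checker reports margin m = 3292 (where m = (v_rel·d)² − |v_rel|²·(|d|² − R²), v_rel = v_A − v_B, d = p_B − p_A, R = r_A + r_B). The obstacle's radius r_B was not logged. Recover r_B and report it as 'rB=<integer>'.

m = 3292
d = (16, -6);  v_rel = (-7, 2),  |v_rel|² = 53
v_rel×d = (-7)·(-6) − (2)·(16) = 10
since m = R²·53 − 10²:  R² = (100 + 3292) / 53 = 64
R = √64 = 8  ⇒  r_B = 8 − 4 = 4

rB=4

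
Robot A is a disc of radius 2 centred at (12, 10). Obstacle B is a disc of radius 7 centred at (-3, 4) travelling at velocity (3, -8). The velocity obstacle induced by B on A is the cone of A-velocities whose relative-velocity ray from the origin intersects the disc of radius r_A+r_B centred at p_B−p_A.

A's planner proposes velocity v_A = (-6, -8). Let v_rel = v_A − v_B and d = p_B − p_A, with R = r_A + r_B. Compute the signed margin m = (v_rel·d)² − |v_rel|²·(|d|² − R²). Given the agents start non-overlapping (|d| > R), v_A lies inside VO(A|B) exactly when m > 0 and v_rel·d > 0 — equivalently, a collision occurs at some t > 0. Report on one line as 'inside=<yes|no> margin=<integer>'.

d = (-15, -6),  |d|² = 261;  R = 2+7 = 9,  c = 261−9² = 180
v_rel = (-9, 0),  |v_rel|² = 81;  v_rel·d = (-9)·(-15) + (0)·(-6) = 135
81·t² − 270·t + 180 = 0  ⇒  m = 135² − 81·180 = 3645
m = 3645 > 0,  v_rel·d = 135 > 0  ⇒  inside

inside=yes margin=3645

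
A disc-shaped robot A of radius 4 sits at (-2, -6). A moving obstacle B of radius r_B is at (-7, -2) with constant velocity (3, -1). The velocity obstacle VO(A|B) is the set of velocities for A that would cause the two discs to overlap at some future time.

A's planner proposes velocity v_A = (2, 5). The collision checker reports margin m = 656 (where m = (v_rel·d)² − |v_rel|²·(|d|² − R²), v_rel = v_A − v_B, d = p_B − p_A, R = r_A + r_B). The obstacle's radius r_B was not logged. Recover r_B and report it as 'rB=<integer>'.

m = 656
d = (-5, 4);  v_rel = (-1, 6),  |v_rel|² = 37
v_rel×d = (-1)·(4) − (6)·(-5) = 26
since m = R²·37 − 26²:  R² = (676 + 656) / 37 = 36
R = √36 = 6  ⇒  r_B = 6 − 4 = 2

rB=2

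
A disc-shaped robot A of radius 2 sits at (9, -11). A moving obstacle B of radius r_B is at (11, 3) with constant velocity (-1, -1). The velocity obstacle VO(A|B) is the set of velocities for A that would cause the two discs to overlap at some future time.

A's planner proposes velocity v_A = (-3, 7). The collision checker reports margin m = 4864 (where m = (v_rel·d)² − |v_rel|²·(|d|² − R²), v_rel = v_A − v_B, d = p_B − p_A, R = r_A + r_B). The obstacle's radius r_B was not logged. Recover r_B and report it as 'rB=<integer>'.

m = 4864
d = (2, 14);  v_rel = (-2, 8),  |v_rel|² = 68
v_rel×d = (-2)·(14) − (8)·(2) = -44
since m = R²·68 − (-44)²:  R² = (1936 + 4864) / 68 = 100
R = √100 = 10  ⇒  r_B = 10 − 2 = 8

rB=8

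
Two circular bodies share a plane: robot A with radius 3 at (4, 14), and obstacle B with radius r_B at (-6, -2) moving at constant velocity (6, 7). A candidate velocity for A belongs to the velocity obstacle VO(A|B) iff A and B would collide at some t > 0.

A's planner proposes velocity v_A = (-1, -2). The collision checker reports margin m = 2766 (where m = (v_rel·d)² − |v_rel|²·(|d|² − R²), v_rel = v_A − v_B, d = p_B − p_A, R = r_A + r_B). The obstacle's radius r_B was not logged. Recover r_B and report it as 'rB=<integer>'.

m = 2766
d = (-10, -16);  v_rel = (-7, -9),  |v_rel|² = 130
v_rel×d = (-7)·(-16) − (-9)·(-10) = 22
since m = R²·130 − 22²:  R² = (484 + 2766) / 130 = 25
R = √25 = 5  ⇒  r_B = 5 − 3 = 2

rB=2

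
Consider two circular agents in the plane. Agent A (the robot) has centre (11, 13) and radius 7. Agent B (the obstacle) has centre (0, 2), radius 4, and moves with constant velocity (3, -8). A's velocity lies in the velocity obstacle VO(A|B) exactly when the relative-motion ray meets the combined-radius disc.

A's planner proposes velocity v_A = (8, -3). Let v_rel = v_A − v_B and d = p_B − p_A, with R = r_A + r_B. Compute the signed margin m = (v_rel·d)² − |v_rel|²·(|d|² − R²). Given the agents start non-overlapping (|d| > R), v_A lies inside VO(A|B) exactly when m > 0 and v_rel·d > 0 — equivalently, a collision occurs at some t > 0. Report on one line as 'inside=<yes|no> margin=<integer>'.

d = (-11, -11),  |d|² = 242;  R = 7+4 = 11,  c = 242−11² = 121
v_rel = (5, 5),  |v_rel|² = 50;  v_rel·d = (5)·(-11) + (5)·(-11) = -110
50·t² + 220·t + 121 = 0  ⇒  m = (-110)² − 50·121 = 6050
m = 6050 > 0,  v_rel·d = -110 < 0  ⇒  outside

inside=no margin=6050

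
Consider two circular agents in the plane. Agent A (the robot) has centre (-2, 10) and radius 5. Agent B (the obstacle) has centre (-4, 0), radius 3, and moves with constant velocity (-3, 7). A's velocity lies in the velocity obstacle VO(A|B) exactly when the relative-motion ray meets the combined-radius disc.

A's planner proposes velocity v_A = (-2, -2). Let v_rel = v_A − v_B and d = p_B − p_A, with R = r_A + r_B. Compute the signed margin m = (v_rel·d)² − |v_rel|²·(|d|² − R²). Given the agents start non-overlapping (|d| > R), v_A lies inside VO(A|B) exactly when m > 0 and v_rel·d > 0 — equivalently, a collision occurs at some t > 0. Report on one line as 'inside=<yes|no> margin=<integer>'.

d = (-2, -10),  |d|² = 104;  R = 5+3 = 8,  c = 104−8² = 40
v_rel = (1, -9),  |v_rel|² = 82;  v_rel·d = (1)·(-2) + (-9)·(-10) = 88
82·t² − 176·t + 40 = 0  ⇒  m = 88² − 82·40 = 4464
m = 4464 > 0,  v_rel·d = 88 > 0  ⇒  inside

inside=yes margin=4464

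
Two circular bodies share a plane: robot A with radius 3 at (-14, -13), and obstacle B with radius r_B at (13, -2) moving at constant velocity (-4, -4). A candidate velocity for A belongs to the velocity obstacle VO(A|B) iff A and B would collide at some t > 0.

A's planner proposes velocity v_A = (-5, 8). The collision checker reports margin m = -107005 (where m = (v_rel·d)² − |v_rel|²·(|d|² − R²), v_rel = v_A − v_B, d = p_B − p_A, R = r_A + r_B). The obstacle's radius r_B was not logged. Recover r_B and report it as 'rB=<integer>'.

m = -107005
d = (27, 11);  v_rel = (-1, 12),  |v_rel|² = 145
v_rel×d = (-1)·(11) − (12)·(27) = -335
since m = R²·145 − (-335)²:  R² = (112225 + -107005) / 145 = 36
R = √36 = 6  ⇒  r_B = 6 − 3 = 3

rB=3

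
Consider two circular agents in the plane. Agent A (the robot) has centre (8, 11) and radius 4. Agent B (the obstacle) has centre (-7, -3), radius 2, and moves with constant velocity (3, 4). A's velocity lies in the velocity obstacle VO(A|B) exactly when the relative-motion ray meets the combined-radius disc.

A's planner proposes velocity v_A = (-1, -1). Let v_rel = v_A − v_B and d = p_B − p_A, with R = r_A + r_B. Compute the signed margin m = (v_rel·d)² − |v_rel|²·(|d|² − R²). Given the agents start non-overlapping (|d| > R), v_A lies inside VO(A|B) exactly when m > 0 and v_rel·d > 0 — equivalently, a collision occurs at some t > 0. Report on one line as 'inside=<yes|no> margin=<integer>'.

d = (-15, -14),  |d|² = 421;  R = 4+2 = 6,  c = 421−6² = 385
v_rel = (-4, -5),  |v_rel|² = 41;  v_rel·d = (-4)·(-15) + (-5)·(-14) = 130
41·t² − 260·t + 385 = 0  ⇒  m = 130² − 41·385 = 1115
m = 1115 > 0,  v_rel·d = 130 > 0  ⇒  inside

inside=yes margin=1115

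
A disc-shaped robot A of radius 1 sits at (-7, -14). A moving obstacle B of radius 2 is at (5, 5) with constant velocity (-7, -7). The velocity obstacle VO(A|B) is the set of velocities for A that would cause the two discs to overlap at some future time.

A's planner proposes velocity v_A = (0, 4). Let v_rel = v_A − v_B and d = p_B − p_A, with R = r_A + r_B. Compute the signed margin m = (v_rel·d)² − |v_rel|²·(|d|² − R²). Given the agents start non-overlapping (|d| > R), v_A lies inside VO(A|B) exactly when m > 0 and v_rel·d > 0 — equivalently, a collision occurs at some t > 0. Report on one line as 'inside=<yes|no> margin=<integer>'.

d = (12, 19),  |d|² = 505;  R = 1+2 = 3,  c = 505−3² = 496
v_rel = (7, 11),  |v_rel|² = 170;  v_rel·d = (7)·(12) + (11)·(19) = 293
170·t² − 586·t + 496 = 0  ⇒  m = 293² − 170·496 = 1529
m = 1529 > 0,  v_rel·d = 293 > 0  ⇒  inside

inside=yes margin=1529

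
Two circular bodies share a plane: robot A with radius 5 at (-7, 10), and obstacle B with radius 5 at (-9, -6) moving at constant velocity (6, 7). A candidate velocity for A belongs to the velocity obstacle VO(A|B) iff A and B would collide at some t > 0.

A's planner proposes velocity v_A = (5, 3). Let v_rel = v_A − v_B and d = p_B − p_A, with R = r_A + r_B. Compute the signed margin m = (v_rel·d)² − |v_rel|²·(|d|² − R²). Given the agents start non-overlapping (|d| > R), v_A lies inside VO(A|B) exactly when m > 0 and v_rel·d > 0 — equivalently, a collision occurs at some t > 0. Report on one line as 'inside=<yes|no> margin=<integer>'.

d = (-2, -16),  |d|² = 260;  R = 5+5 = 10,  c = 260−10² = 160
v_rel = (-1, -4),  |v_rel|² = 17;  v_rel·d = (-1)·(-2) + (-4)·(-16) = 66
17·t² − 132·t + 160 = 0  ⇒  m = 66² − 17·160 = 1636
m = 1636 > 0,  v_rel·d = 66 > 0  ⇒  inside

inside=yes margin=1636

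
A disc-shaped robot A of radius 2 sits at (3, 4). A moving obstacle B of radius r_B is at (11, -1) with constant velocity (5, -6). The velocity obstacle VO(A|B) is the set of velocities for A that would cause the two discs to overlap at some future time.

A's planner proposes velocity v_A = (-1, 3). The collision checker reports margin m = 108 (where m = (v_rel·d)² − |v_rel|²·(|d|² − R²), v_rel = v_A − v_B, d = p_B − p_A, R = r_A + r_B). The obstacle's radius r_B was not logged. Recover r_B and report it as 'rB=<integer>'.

m = 108
d = (8, -5);  v_rel = (-6, 9),  |v_rel|² = 117
v_rel×d = (-6)·(-5) − (9)·(8) = -42
since m = R²·117 − (-42)²:  R² = (1764 + 108) / 117 = 16
R = √16 = 4  ⇒  r_B = 4 − 2 = 2

rB=2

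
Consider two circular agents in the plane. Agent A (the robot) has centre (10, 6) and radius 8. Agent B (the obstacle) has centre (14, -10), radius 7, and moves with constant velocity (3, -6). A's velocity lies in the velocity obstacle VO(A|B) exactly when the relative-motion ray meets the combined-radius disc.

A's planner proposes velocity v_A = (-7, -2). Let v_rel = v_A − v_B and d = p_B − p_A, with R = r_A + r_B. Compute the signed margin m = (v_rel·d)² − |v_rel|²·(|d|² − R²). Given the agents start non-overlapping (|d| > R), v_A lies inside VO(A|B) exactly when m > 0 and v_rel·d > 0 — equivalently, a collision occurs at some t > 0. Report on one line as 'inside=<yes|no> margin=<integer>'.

d = (4, -16),  |d|² = 272;  R = 8+7 = 15,  c = 272−15² = 47
v_rel = (-10, 4),  |v_rel|² = 116;  v_rel·d = (-10)·(4) + (4)·(-16) = -104
116·t² + 208·t + 47 = 0  ⇒  m = (-104)² − 116·47 = 5364
m = 5364 > 0,  v_rel·d = -104 < 0  ⇒  outside

inside=no margin=5364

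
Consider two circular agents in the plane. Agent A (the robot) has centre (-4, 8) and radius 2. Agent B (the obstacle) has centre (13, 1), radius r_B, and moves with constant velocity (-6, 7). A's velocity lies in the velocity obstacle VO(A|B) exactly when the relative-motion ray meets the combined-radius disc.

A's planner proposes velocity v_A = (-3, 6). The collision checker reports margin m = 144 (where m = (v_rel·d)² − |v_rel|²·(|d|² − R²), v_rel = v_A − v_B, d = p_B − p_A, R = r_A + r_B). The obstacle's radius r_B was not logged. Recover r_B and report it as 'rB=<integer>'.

m = 144
d = (17, -7);  v_rel = (3, -1),  |v_rel|² = 10
v_rel×d = (3)·(-7) − (-1)·(17) = -4
since m = R²·10 − (-4)²:  R² = (16 + 144) / 10 = 16
R = √16 = 4  ⇒  r_B = 4 − 2 = 2

rB=2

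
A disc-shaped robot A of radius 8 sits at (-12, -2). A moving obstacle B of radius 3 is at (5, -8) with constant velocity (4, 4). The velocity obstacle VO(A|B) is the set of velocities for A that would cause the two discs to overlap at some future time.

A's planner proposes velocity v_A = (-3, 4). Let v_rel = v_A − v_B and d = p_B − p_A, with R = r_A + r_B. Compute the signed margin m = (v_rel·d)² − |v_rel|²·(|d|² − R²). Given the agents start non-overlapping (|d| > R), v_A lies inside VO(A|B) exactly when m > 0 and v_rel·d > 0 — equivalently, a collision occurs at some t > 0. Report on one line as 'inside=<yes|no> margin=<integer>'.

d = (17, -6),  |d|² = 325;  R = 8+3 = 11,  c = 325−11² = 204
v_rel = (-7, 0),  |v_rel|² = 49;  v_rel·d = (-7)·(17) + (0)·(-6) = -119
49·t² + 238·t + 204 = 0  ⇒  m = (-119)² − 49·204 = 4165
m = 4165 > 0,  v_rel·d = -119 < 0  ⇒  outside

inside=no margin=4165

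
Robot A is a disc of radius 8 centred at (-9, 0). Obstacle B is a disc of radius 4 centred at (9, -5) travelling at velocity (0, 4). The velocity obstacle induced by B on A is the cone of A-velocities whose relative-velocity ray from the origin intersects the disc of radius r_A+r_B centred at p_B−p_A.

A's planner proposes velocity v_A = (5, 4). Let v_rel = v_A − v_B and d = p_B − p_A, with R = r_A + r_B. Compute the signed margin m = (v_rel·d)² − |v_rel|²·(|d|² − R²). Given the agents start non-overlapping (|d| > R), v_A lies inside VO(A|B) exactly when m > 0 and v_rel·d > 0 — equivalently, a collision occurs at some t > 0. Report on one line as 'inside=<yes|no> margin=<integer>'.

d = (18, -5),  |d|² = 349;  R = 8+4 = 12,  c = 349−12² = 205
v_rel = (5, 0),  |v_rel|² = 25;  v_rel·d = (5)·(18) + (0)·(-5) = 90
25·t² − 180·t + 205 = 0  ⇒  m = 90² − 25·205 = 2975
m = 2975 > 0,  v_rel·d = 90 > 0  ⇒  inside

inside=yes margin=2975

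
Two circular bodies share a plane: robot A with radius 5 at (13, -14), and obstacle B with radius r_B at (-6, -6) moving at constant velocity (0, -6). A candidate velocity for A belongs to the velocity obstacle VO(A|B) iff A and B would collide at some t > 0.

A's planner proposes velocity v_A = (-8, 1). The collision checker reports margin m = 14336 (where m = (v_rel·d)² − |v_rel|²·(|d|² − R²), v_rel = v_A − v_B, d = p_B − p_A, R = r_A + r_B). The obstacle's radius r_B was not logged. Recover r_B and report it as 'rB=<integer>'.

m = 14336
d = (-19, 8);  v_rel = (-8, 7),  |v_rel|² = 113
v_rel×d = (-8)·(8) − (7)·(-19) = 69
since m = R²·113 − 69²:  R² = (4761 + 14336) / 113 = 169
R = √169 = 13  ⇒  r_B = 13 − 5 = 8

rB=8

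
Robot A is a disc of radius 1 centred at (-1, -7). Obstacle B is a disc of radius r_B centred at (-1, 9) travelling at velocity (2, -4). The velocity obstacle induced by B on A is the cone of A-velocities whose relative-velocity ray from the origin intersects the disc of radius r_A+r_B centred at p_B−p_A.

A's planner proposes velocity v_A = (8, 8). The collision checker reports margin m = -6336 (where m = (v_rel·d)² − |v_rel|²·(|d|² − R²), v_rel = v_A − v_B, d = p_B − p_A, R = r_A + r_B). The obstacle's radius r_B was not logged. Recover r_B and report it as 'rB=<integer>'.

m = -6336
d = (0, 16);  v_rel = (6, 12),  |v_rel|² = 180
v_rel×d = (6)·(16) − (12)·(0) = 96
since m = R²·180 − 96²:  R² = (9216 + -6336) / 180 = 16
R = √16 = 4  ⇒  r_B = 4 − 1 = 3

rB=3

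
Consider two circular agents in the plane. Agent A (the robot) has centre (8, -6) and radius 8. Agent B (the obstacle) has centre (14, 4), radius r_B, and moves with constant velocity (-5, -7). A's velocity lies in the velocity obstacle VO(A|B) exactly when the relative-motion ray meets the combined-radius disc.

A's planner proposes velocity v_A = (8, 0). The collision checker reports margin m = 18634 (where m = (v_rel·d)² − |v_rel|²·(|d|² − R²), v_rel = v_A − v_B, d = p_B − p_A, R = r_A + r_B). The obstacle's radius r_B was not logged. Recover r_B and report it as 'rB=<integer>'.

m = 18634
d = (6, 10);  v_rel = (13, 7),  |v_rel|² = 218
v_rel×d = (13)·(10) − (7)·(6) = 88
since m = R²·218 − 88²:  R² = (7744 + 18634) / 218 = 121
R = √121 = 11  ⇒  r_B = 11 − 8 = 3

rB=3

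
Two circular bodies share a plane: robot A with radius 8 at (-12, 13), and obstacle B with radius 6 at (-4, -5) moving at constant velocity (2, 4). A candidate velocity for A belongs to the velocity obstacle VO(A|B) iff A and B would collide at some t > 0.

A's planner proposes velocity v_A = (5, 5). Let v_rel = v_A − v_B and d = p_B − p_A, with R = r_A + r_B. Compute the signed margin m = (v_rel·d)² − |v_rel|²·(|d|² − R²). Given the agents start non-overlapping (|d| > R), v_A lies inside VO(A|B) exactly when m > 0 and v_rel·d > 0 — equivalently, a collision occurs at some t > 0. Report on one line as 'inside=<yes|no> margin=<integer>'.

d = (8, -18),  |d|² = 388;  R = 8+6 = 14,  c = 388−14² = 192
v_rel = (3, 1),  |v_rel|² = 10;  v_rel·d = (3)·(8) + (1)·(-18) = 6
10·t² − 12·t + 192 = 0  ⇒  m = 6² − 10·192 = -1884
m = -1884 < 0,  v_rel·d = 6 > 0  ⇒  outside

inside=no margin=-1884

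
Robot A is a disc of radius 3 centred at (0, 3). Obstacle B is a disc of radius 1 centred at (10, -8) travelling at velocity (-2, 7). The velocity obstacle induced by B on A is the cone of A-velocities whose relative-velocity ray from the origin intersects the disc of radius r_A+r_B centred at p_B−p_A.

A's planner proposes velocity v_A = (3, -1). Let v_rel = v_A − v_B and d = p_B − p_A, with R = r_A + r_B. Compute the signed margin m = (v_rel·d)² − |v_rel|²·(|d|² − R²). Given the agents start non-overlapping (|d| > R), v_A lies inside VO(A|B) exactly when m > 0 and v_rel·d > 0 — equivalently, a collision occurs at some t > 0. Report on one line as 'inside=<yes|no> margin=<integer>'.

d = (10, -11),  |d|² = 221;  R = 3+1 = 4,  c = 221−4² = 205
v_rel = (5, -8),  |v_rel|² = 89;  v_rel·d = (5)·(10) + (-8)·(-11) = 138
89·t² − 276·t + 205 = 0  ⇒  m = 138² − 89·205 = 799
m = 799 > 0,  v_rel·d = 138 > 0  ⇒  inside

inside=yes margin=799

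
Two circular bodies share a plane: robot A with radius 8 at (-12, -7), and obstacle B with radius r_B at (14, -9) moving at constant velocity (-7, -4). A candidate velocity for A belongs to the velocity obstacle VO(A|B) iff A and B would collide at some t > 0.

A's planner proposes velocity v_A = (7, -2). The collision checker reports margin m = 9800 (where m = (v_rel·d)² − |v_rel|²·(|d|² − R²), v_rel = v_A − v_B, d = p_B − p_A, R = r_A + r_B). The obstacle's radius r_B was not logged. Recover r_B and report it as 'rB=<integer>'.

m = 9800
d = (26, -2);  v_rel = (14, 2),  |v_rel|² = 200
v_rel×d = (14)·(-2) − (2)·(26) = -80
since m = R²·200 − (-80)²:  R² = (6400 + 9800) / 200 = 81
R = √81 = 9  ⇒  r_B = 9 − 8 = 1

rB=1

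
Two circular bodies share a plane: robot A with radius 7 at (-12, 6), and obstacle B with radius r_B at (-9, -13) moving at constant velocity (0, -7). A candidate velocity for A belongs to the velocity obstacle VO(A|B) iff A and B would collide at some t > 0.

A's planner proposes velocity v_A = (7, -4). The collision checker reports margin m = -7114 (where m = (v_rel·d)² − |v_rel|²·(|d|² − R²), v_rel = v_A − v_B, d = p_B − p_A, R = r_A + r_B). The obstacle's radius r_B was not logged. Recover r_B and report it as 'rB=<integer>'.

m = -7114
d = (3, -19);  v_rel = (7, 3),  |v_rel|² = 58
v_rel×d = (7)·(-19) − (3)·(3) = -142
since m = R²·58 − (-142)²:  R² = (20164 + -7114) / 58 = 225
R = √225 = 15  ⇒  r_B = 15 − 7 = 8

rB=8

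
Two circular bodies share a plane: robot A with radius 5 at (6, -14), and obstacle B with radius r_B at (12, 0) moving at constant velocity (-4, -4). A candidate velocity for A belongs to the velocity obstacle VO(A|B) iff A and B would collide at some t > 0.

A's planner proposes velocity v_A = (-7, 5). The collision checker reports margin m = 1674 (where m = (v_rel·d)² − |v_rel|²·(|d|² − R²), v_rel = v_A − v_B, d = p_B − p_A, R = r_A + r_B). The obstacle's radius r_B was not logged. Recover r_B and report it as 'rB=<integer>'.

m = 1674
d = (6, 14);  v_rel = (-3, 9),  |v_rel|² = 90
v_rel×d = (-3)·(14) − (9)·(6) = -96
since m = R²·90 − (-96)²:  R² = (9216 + 1674) / 90 = 121
R = √121 = 11  ⇒  r_B = 11 − 5 = 6

rB=6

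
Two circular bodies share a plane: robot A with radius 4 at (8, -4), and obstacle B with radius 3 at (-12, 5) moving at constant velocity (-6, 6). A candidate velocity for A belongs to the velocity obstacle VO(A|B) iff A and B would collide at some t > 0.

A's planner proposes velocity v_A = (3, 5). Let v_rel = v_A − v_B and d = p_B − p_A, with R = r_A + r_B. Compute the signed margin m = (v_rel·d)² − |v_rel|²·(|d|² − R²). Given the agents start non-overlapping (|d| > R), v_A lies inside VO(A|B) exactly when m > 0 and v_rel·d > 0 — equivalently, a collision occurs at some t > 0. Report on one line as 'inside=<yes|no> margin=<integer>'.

d = (-20, 9),  |d|² = 481;  R = 4+3 = 7,  c = 481−7² = 432
v_rel = (9, -1),  |v_rel|² = 82;  v_rel·d = (9)·(-20) + (-1)·(9) = -189
82·t² + 378·t + 432 = 0  ⇒  m = (-189)² − 82·432 = 297
m = 297 > 0,  v_rel·d = -189 < 0  ⇒  outside

inside=no margin=297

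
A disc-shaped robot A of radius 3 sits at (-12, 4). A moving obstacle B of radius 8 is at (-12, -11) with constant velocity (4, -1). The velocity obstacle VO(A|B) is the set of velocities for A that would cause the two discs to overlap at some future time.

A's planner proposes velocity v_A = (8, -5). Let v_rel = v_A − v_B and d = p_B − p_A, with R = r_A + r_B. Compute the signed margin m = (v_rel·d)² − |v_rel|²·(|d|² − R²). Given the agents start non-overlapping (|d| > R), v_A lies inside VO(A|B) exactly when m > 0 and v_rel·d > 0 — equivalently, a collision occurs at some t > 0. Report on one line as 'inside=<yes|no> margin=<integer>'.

d = (0, -15),  |d|² = 225;  R = 3+8 = 11,  c = 225−11² = 104
v_rel = (4, -4),  |v_rel|² = 32;  v_rel·d = (4)·(0) + (-4)·(-15) = 60
32·t² − 120·t + 104 = 0  ⇒  m = 60² − 32·104 = 272
m = 272 > 0,  v_rel·d = 60 > 0  ⇒  inside

inside=yes margin=272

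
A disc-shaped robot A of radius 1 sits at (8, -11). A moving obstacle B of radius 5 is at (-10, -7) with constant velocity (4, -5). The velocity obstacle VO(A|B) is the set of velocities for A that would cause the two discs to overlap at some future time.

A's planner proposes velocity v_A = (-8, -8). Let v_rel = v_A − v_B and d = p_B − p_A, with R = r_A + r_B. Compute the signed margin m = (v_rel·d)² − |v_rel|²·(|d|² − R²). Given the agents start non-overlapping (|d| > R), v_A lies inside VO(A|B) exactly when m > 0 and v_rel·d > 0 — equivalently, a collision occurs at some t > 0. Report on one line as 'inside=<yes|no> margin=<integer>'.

d = (-18, 4),  |d|² = 340;  R = 1+5 = 6,  c = 340−6² = 304
v_rel = (-12, -3),  |v_rel|² = 153;  v_rel·d = (-12)·(-18) + (-3)·(4) = 204
153·t² − 408·t + 304 = 0  ⇒  m = 204² − 153·304 = -4896
m = -4896 < 0,  v_rel·d = 204 > 0  ⇒  outside

inside=no margin=-4896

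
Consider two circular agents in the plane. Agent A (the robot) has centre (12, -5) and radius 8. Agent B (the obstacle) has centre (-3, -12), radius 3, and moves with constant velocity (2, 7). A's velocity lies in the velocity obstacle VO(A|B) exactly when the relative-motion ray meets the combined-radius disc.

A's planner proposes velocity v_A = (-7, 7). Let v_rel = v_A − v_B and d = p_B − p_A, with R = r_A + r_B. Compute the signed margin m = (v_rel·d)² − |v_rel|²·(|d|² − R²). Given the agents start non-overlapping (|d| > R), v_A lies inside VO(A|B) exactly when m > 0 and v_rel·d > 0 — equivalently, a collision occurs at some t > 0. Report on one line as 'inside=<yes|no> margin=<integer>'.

d = (-15, -7),  |d|² = 274;  R = 8+3 = 11,  c = 274−11² = 153
v_rel = (-9, 0),  |v_rel|² = 81;  v_rel·d = (-9)·(-15) + (0)·(-7) = 135
81·t² − 270·t + 153 = 0  ⇒  m = 135² − 81·153 = 5832
m = 5832 > 0,  v_rel·d = 135 > 0  ⇒  inside

inside=yes margin=5832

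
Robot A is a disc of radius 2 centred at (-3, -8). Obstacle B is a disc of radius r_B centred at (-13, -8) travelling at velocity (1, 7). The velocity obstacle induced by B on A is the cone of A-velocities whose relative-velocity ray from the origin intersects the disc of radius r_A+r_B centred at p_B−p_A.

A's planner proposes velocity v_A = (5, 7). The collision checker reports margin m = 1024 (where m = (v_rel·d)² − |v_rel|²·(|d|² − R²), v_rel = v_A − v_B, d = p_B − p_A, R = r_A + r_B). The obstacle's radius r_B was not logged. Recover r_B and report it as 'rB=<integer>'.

m = 1024
d = (-10, 0);  v_rel = (4, 0),  |v_rel|² = 16
v_rel×d = (4)·(0) − (0)·(-10) = 0
since m = R²·16 − 0²:  R² = (0 + 1024) / 16 = 64
R = √64 = 8  ⇒  r_B = 8 − 2 = 6

rB=6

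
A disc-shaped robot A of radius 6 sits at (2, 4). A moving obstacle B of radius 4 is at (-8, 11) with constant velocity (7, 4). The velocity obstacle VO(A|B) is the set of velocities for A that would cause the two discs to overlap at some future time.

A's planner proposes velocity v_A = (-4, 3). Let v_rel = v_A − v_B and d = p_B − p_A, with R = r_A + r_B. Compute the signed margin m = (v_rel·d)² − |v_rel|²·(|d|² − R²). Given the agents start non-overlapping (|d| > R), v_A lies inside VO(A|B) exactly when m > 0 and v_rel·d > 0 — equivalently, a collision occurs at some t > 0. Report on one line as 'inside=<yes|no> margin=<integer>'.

d = (-10, 7),  |d|² = 149;  R = 6+4 = 10,  c = 149−10² = 49
v_rel = (-11, -1),  |v_rel|² = 122;  v_rel·d = (-11)·(-10) + (-1)·(7) = 103
122·t² − 206·t + 49 = 0  ⇒  m = 103² − 122·49 = 4631
m = 4631 > 0,  v_rel·d = 103 > 0  ⇒  inside

inside=yes margin=4631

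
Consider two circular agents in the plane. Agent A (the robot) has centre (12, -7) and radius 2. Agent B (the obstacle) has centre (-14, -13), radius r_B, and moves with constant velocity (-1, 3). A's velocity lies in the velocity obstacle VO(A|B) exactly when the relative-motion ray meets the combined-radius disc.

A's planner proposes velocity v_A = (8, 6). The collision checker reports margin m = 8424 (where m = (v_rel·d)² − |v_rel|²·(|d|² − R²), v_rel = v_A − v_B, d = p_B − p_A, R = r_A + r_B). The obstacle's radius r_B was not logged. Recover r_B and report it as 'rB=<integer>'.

m = 8424
d = (-26, -6);  v_rel = (9, 3),  |v_rel|² = 90
v_rel×d = (9)·(-6) − (3)·(-26) = 24
since m = R²·90 − 24²:  R² = (576 + 8424) / 90 = 100
R = √100 = 10  ⇒  r_B = 10 − 2 = 8

rB=8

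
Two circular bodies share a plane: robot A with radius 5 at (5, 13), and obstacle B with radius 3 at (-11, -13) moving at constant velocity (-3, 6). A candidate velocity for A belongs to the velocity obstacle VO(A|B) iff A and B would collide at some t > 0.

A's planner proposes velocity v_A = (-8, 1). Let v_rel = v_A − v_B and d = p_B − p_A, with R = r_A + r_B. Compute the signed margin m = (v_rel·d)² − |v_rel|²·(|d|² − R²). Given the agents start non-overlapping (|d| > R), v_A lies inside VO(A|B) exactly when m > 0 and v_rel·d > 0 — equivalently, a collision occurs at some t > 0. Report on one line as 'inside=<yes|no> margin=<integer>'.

d = (-16, -26),  |d|² = 932;  R = 5+3 = 8,  c = 932−8² = 868
v_rel = (-5, -5),  |v_rel|² = 50;  v_rel·d = (-5)·(-16) + (-5)·(-26) = 210
50·t² − 420·t + 868 = 0  ⇒  m = 210² − 50·868 = 700
m = 700 > 0,  v_rel·d = 210 > 0  ⇒  inside

inside=yes margin=700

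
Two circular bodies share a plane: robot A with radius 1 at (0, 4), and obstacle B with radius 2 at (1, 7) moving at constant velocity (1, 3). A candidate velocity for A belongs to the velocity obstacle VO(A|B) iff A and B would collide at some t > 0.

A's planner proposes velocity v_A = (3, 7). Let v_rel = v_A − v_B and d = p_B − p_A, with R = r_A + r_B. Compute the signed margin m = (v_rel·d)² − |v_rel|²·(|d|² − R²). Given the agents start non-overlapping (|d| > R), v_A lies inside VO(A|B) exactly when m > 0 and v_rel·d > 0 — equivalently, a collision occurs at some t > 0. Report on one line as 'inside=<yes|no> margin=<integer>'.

d = (1, 3),  |d|² = 10;  R = 1+2 = 3,  c = 10−3² = 1
v_rel = (2, 4),  |v_rel|² = 20;  v_rel·d = (2)·(1) + (4)·(3) = 14
20·t² − 28·t + 1 = 0  ⇒  m = 14² − 20·1 = 176
m = 176 > 0,  v_rel·d = 14 > 0  ⇒  inside

inside=yes margin=176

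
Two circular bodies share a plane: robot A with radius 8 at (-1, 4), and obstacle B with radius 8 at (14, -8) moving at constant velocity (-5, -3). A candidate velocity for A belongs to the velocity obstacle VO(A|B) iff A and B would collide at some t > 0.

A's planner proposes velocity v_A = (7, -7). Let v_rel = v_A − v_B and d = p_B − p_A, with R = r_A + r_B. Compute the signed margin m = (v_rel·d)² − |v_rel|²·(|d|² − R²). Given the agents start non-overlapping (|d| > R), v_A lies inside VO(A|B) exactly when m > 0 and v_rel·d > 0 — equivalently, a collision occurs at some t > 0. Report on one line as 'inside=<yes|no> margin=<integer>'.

d = (15, -12),  |d|² = 369;  R = 8+8 = 16,  c = 369−16² = 113
v_rel = (12, -4),  |v_rel|² = 160;  v_rel·d = (12)·(15) + (-4)·(-12) = 228
160·t² − 456·t + 113 = 0  ⇒  m = 228² − 160·113 = 33904
m = 33904 > 0,  v_rel·d = 228 > 0  ⇒  inside

inside=yes margin=33904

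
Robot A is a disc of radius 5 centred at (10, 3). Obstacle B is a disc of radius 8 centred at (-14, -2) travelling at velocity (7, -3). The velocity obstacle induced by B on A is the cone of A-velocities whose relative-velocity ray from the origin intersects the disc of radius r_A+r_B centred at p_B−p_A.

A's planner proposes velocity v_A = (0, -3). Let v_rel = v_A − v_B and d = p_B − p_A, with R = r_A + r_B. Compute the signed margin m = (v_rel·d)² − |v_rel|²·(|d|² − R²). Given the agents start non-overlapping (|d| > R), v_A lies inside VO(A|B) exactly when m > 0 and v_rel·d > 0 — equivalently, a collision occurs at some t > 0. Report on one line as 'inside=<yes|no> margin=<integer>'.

d = (-24, -5),  |d|² = 601;  R = 5+8 = 13,  c = 601−13² = 432
v_rel = (-7, 0),  |v_rel|² = 49;  v_rel·d = (-7)·(-24) + (0)·(-5) = 168
49·t² − 336·t + 432 = 0  ⇒  m = 168² − 49·432 = 7056
m = 7056 > 0,  v_rel·d = 168 > 0  ⇒  inside

inside=yes margin=7056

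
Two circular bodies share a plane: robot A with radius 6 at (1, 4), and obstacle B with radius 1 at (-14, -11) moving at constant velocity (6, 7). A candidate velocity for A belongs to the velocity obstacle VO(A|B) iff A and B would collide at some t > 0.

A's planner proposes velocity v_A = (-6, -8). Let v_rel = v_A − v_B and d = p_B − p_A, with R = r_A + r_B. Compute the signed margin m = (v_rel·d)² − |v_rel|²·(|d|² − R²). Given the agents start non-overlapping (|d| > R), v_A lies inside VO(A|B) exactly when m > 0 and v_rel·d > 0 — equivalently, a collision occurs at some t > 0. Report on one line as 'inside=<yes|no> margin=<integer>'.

d = (-15, -15),  |d|² = 450;  R = 6+1 = 7,  c = 450−7² = 401
v_rel = (-12, -15),  |v_rel|² = 369;  v_rel·d = (-12)·(-15) + (-15)·(-15) = 405
369·t² − 810·t + 401 = 0  ⇒  m = 405² − 369·401 = 16056
m = 16056 > 0,  v_rel·d = 405 > 0  ⇒  inside

inside=yes margin=16056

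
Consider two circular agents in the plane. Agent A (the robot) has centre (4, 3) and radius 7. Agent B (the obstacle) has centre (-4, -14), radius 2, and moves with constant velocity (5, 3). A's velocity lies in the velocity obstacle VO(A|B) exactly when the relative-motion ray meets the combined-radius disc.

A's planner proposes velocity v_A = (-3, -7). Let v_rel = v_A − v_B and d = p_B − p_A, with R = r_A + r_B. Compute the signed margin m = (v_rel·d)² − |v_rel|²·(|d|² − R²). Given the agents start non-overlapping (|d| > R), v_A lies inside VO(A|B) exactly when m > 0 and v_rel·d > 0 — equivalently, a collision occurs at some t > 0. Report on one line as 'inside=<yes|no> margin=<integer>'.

d = (-8, -17),  |d|² = 353;  R = 7+2 = 9,  c = 353−9² = 272
v_rel = (-8, -10),  |v_rel|² = 164;  v_rel·d = (-8)·(-8) + (-10)·(-17) = 234
164·t² − 468·t + 272 = 0  ⇒  m = 234² − 164·272 = 10148
m = 10148 > 0,  v_rel·d = 234 > 0  ⇒  inside

inside=yes margin=10148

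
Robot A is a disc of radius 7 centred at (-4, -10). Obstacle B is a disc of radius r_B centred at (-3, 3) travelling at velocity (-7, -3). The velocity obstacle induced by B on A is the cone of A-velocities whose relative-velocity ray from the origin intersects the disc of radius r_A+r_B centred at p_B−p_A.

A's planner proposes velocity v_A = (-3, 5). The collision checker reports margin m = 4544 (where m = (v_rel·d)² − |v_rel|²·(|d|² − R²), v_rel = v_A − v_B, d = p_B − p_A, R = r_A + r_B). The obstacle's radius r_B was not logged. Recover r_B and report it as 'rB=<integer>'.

m = 4544
d = (1, 13);  v_rel = (4, 8),  |v_rel|² = 80
v_rel×d = (4)·(13) − (8)·(1) = 44
since m = R²·80 − 44²:  R² = (1936 + 4544) / 80 = 81
R = √81 = 9  ⇒  r_B = 9 − 7 = 2

rB=2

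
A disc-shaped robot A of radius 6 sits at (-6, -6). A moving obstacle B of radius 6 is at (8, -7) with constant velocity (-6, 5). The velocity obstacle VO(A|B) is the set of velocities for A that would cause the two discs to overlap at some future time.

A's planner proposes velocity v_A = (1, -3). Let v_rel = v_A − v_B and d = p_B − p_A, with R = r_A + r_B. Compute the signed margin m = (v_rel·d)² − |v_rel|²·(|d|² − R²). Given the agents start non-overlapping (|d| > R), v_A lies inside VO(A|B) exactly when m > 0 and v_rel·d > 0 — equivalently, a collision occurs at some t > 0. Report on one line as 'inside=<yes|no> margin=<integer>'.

d = (14, -1),  |d|² = 197;  R = 6+6 = 12,  c = 197−12² = 53
v_rel = (7, -8),  |v_rel|² = 113;  v_rel·d = (7)·(14) + (-8)·(-1) = 106
113·t² − 212·t + 53 = 0  ⇒  m = 106² − 113·53 = 5247
m = 5247 > 0,  v_rel·d = 106 > 0  ⇒  inside

inside=yes margin=5247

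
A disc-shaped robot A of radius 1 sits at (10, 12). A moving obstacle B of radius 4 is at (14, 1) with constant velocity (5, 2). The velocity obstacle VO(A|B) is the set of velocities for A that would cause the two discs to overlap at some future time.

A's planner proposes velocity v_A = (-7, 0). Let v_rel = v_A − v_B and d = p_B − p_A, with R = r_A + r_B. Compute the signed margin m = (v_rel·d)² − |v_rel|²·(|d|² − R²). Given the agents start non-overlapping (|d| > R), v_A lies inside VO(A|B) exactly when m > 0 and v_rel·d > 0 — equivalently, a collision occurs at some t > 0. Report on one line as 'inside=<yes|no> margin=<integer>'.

d = (4, -11),  |d|² = 137;  R = 1+4 = 5,  c = 137−5² = 112
v_rel = (-12, -2),  |v_rel|² = 148;  v_rel·d = (-12)·(4) + (-2)·(-11) = -26
148·t² + 52·t + 112 = 0  ⇒  m = (-26)² − 148·112 = -15900
m = -15900 < 0,  v_rel·d = -26 < 0  ⇒  outside

inside=no margin=-15900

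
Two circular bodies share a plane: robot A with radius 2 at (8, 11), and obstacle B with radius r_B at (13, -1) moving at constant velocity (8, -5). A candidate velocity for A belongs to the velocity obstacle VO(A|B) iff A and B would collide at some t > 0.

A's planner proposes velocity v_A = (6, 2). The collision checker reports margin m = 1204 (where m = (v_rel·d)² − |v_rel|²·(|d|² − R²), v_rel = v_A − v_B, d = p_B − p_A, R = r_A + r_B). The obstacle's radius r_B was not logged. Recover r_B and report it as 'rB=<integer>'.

m = 1204
d = (5, -12);  v_rel = (-2, 7),  |v_rel|² = 53
v_rel×d = (-2)·(-12) − (7)·(5) = -11
since m = R²·53 − (-11)²:  R² = (121 + 1204) / 53 = 25
R = √25 = 5  ⇒  r_B = 5 − 2 = 3

rB=3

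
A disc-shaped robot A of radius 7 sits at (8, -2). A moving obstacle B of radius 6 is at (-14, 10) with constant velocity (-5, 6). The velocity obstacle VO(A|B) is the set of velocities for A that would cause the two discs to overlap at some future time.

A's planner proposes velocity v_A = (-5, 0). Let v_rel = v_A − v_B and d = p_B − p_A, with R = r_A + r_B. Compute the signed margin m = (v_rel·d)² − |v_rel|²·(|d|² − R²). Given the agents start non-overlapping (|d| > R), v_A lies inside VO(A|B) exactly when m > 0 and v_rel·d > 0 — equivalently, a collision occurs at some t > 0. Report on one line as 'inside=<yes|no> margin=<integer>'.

d = (-22, 12),  |d|² = 628;  R = 7+6 = 13,  c = 628−13² = 459
v_rel = (0, -6),  |v_rel|² = 36;  v_rel·d = (0)·(-22) + (-6)·(12) = -72
36·t² + 144·t + 459 = 0  ⇒  m = (-72)² − 36·459 = -11340
m = -11340 < 0,  v_rel·d = -72 < 0  ⇒  outside

inside=no margin=-11340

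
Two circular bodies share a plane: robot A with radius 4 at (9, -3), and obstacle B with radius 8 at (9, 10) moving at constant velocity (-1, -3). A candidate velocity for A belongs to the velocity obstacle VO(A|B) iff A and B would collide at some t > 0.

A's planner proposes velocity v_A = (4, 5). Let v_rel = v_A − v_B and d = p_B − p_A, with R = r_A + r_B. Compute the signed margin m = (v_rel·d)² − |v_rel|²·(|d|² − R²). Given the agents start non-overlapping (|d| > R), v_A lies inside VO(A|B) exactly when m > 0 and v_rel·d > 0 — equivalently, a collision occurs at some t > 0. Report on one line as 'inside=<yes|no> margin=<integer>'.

d = (0, 13),  |d|² = 169;  R = 4+8 = 12,  c = 169−12² = 25
v_rel = (5, 8),  |v_rel|² = 89;  v_rel·d = (5)·(0) + (8)·(13) = 104
89·t² − 208·t + 25 = 0  ⇒  m = 104² − 89·25 = 8591
m = 8591 > 0,  v_rel·d = 104 > 0  ⇒  inside

inside=yes margin=8591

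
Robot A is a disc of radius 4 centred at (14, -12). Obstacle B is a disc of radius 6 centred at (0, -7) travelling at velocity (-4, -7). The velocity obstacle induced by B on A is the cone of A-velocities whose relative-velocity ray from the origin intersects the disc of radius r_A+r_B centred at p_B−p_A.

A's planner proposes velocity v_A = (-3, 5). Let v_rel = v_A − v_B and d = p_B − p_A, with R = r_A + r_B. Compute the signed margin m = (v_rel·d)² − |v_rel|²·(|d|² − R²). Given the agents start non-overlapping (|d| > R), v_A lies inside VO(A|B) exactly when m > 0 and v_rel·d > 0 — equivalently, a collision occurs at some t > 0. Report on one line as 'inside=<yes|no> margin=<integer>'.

d = (-14, 5),  |d|² = 221;  R = 4+6 = 10,  c = 221−10² = 121
v_rel = (1, 12),  |v_rel|² = 145;  v_rel·d = (1)·(-14) + (12)·(5) = 46
145·t² − 92·t + 121 = 0  ⇒  m = 46² − 145·121 = -15429
m = -15429 < 0,  v_rel·d = 46 > 0  ⇒  outside

inside=no margin=-15429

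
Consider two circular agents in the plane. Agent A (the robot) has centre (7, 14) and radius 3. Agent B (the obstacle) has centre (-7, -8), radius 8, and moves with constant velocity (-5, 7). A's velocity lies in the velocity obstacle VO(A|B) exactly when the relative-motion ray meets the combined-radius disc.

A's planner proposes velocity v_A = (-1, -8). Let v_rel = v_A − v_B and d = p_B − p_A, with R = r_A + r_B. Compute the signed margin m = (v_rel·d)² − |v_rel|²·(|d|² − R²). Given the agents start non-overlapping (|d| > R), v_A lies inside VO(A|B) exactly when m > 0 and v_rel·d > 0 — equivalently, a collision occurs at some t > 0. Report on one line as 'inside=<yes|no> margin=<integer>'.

d = (-14, -22),  |d|² = 680;  R = 3+8 = 11,  c = 680−11² = 559
v_rel = (4, -15),  |v_rel|² = 241;  v_rel·d = (4)·(-14) + (-15)·(-22) = 274
241·t² − 548·t + 559 = 0  ⇒  m = 274² − 241·559 = -59643
m = -59643 < 0,  v_rel·d = 274 > 0  ⇒  outside

inside=no margin=-59643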